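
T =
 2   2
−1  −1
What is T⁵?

[[2, 2], [−1, −1]]

T² = T (a projection; rank 1, trace 1), so T⁵ = T.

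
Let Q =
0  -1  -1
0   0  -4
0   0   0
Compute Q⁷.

[[0, 0, 0], [0, 0, 0], [0, 0, 0]]

Q is strictly triangular, hence nilpotent: Q³ = 0, so Q⁷ = 0.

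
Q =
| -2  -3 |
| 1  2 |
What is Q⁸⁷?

[[-2, -3], [1, 2]]

Q² = I (check: tr Q = 0 and det Q = -1), so Q⁸⁷ = Q since 87 is odd.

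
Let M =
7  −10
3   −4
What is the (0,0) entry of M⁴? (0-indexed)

tr M = 3 and det M = 2, so the characteristic polynomial is λ² − (3)λ + (2) with roots 2 and 1.
Eigenvectors give P = [[−2, −5], [−1, −3]] with P⁻¹ = [[−3, 5], [1, −2]], and M = P·diag(2, 1)·P⁻¹.
Then M⁴ = P·diag(16, 1)·P⁻¹ = [[−32, −5], [−16, −3]] · [[−3, 5], [1, −2]] = [[91, −150], [45, −74]].

91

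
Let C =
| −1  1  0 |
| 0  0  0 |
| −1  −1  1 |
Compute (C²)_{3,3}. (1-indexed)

1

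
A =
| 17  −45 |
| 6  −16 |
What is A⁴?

tr A = 1 and det A = −2, so the characteristic polynomial is λ² − (1)λ + (−2) with roots 2 and −1.
Eigenvectors give P = [[3, −5], [1, −2]] with P⁻¹ = [[2, −5], [1, −3]], and A = P·diag(2, −1)·P⁻¹.
Then A⁴ = P·diag(16, 1)·P⁻¹ = [[48, −5], [16, −2]] · [[2, −5], [1, −3]] = [[91, −225], [30, −74]].

[[91, −225], [30, −74]]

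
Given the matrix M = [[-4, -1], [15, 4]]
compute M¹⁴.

M² = I (check: tr M = 0 and det M = -1), so M¹⁴ = I since 14 is even.

[[1, 0], [0, 1]]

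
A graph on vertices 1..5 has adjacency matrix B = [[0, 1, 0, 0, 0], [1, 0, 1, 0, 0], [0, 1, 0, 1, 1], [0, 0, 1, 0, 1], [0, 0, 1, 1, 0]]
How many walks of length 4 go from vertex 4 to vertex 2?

The number of length-4 walks from vertex 4 to vertex 2 is entry (4,2) of B⁴, where B is the adjacency matrix.
B² = [[1, 0, 1, 0, 0], [0, 2, 0, 1, 1], [1, 0, 3, 1, 1], [0, 1, 1, 2, 1], [0, 1, 1, 1, 2]]
B³ = [[0, 2, 0, 1, 1], [2, 0, 4, 1, 1], [0, 4, 2, 4, 4], [1, 1, 4, 2, 3], [1, 1, 4, 3, 2]]
B⁴ = [[2, 0, 4, 1, 1], [0, 6, 2, 5, 5], [4, 2, 12, 6, 6], [1, 5, 6, 7, 6], [1, 5, 6, 6, 7]]

5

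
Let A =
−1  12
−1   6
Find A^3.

tr A = 5 and det A = 6, so the characteristic polynomial is λ² − (5)λ + (6) with roots 2 and 3.
Eigenvectors give P = [[4, −3], [1, −1]] with P⁻¹ = [[1, −3], [1, −4]], and A = P·diag(2, 3)·P⁻¹.
Then A^3 = P·diag(8, 27)·P⁻¹ = [[32, −81], [8, −27]] · [[1, −3], [1, −4]] = [[−49, 228], [−19, 84]].

[[−49, 228], [−19, 84]]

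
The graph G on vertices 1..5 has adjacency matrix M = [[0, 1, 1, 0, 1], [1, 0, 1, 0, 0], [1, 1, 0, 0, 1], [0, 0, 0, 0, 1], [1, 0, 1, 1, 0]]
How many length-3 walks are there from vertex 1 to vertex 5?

6

The number of length-3 walks from vertex 1 to vertex 5 is entry (1,5) of M³, where M is the adjacency matrix.
M² = [[3, 1, 2, 1, 1], [1, 2, 1, 0, 2], [2, 1, 3, 1, 1], [1, 0, 1, 1, 0], [1, 2, 1, 0, 3]]
M³ = [[4, 5, 5, 1, 6], [5, 2, 5, 2, 2], [5, 5, 4, 1, 6], [1, 2, 1, 0, 3], [6, 2, 6, 3, 2]]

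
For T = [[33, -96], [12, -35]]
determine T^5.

[[1953, -5856], [732, -2195]]

tr T = -2 and det T = -3, so the characteristic polynomial is λ² − (-2)λ + (-3) with roots -3 and 1.
Eigenvectors give P = [[-8, 3], [-3, 1]] with P⁻¹ = [[1, -3], [3, -8]], and T = P·diag(-3, 1)·P⁻¹.
Then T^5 = P·diag(-243, 1)·P⁻¹ = [[1944, 3], [729, 1]] · [[1, -3], [3, -8]] = [[1953, -5856], [732, -2195]].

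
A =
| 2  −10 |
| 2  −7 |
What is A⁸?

tr A = −5 and det A = 6, so the characteristic polynomial is λ² − (−5)λ + (6) with roots −3 and −2.
Eigenvectors give P = [[−2, 5], [−1, 2]] with P⁻¹ = [[2, −5], [1, −2]], and A = P·diag(−3, −2)·P⁻¹.
Then A⁸ = P·diag(6561, 256)·P⁻¹ = [[−13122, 1280], [−6561, 512]] · [[2, −5], [1, −2]] = [[−24964, 63050], [−12610, 31781]].

[[−24964, 63050], [−12610, 31781]]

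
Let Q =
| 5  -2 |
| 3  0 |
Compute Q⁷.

tr Q = 5 and det Q = 6, so the characteristic polynomial is λ² − (5)λ + (6) with roots 3 and 2.
Eigenvectors give P = [[1, -2], [1, -3]] with P⁻¹ = [[3, -2], [1, -1]], and Q = P·diag(3, 2)·P⁻¹.
Then Q⁷ = P·diag(2187, 128)·P⁻¹ = [[2187, -256], [2187, -384]] · [[3, -2], [1, -1]] = [[6305, -4118], [6177, -3990]].

[[6305, -4118], [6177, -3990]]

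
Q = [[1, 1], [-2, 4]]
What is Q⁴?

[[-49, 65], [-130, 146]]

Q² = [[-1, 5], [-10, 14]]
Q³ = [[-11, 19], [-38, 46]]
Q⁴ = [[-49, 65], [-130, 146]]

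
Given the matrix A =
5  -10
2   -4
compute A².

A² = A (a projection; rank 1, trace 1), so A² = A.

[[5, -10], [2, -4]]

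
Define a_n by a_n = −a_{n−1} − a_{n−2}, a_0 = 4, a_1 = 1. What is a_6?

4

With companion matrix M = [[−1, −1], [1, 0]], [a_n, a_{n−1}]ᵀ = M·[a_{n−1}, a_{n−2}]ᵀ, so [a_6, a_5]ᵀ = M^5·[a_1, a_0]ᵀ.
M^5 = [[0, 1], [−1, −1]], giving [a_6, a_5]ᵀ = [[4], [−5]].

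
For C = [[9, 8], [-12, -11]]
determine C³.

[[57, 56], [-84, -83]]

tr C = -2 and det C = -3, so the characteristic polynomial is λ² − (-2)λ + (-3) with roots 1 and -3.
Eigenvectors give P = [[-1, -2], [1, 3]] with P⁻¹ = [[-3, -2], [1, 1]], and C = P·diag(1, -3)·P⁻¹.
Then C³ = P·diag(1, -27)·P⁻¹ = [[-1, 54], [1, -81]] · [[-3, -2], [1, 1]] = [[57, 56], [-84, -83]].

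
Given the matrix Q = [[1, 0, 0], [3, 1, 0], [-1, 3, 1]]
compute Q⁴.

[[1, 0, 0], [12, 1, 0], [50, 12, 1]]

Q = I + N where N = [[0, 0, 0], [3, 0, 0], [-1, 3, 0]] is strictly lower-triangular, so N³ = 0.
(I + N)⁴ = I + 4·N + 6·N² = [[1, 0, 0], [12, 1, 0], [50, 12, 1]].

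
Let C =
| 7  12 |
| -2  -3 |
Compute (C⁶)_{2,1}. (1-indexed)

-728

tr C = 4 and det C = 3, so the characteristic polynomial is λ² − (4)λ + (3) with roots 3 and 1.
Eigenvectors give P = [[3, 2], [-1, -1]] with P⁻¹ = [[1, 2], [-1, -3]], and C = P·diag(3, 1)·P⁻¹.
Then C⁶ = P·diag(729, 1)·P⁻¹ = [[2187, 2], [-729, -1]] · [[1, 2], [-1, -3]] = [[2185, 4368], [-728, -1455]].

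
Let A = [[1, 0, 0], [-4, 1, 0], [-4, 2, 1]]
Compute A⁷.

A = I + N where N = [[0, 0, 0], [-4, 0, 0], [-4, 2, 0]] is strictly lower-triangular, so N³ = 0.
(I + N)⁷ = I + 7·N + 21·N² = [[1, 0, 0], [-28, 1, 0], [-196, 14, 1]].

[[1, 0, 0], [-28, 1, 0], [-196, 14, 1]]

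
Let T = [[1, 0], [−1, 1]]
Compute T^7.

[[1, 0], [−7, 1]]

T = I + N where N = [[0, 0], [−1, 0]] is strictly lower-triangular, so N^2 = 0.
(I + N)^7 = I + 7·N = [[1, 0], [−7, 1]].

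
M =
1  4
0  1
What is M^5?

[[1, 20], [0, 1]]

M = I + N where N = [[0, 4], [0, 0]] is strictly upper-triangular, so N^2 = 0.
(I + N)^5 = I + 5·N = [[1, 20], [0, 1]].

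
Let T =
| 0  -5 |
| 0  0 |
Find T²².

[[0, 0], [0, 0]]

T is strictly triangular, hence nilpotent: T² = 0, so T²² = 0.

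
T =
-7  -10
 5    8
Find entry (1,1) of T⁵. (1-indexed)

-307

tr T = 1 and det T = -6, so the characteristic polynomial is λ² − (1)λ + (-6) with roots -2 and 3.
Eigenvectors give P = [[2, -1], [-1, 1]] with P⁻¹ = [[1, 1], [1, 2]], and T = P·diag(-2, 3)·P⁻¹.
Then T⁵ = P·diag(-32, 243)·P⁻¹ = [[-64, -243], [32, 243]] · [[1, 1], [1, 2]] = [[-307, -550], [275, 518]].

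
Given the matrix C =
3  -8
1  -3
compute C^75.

[[3, -8], [1, -3]]

C² = I (check: tr C = 0 and det C = -1), so C^75 = C since 75 is odd.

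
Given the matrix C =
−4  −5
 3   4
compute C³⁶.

[[1, 0], [0, 1]]

C² = I (check: tr C = 0 and det C = −1), so C³⁶ = I since 36 is even.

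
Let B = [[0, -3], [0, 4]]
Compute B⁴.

B² = [[0, -12], [0, 16]]
B³ = [[0, -48], [0, 64]]
B⁴ = [[0, -192], [0, 256]]

[[0, -192], [0, 256]]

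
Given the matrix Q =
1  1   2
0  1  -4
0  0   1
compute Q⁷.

[[1, 7, -70], [0, 1, -28], [0, 0, 1]]

Q = I + N where N = [[0, 1, 2], [0, 0, -4], [0, 0, 0]] is strictly upper-triangular, so N³ = 0.
(I + N)⁷ = I + 7·N + 21·N² = [[1, 7, -70], [0, 1, -28], [0, 0, 1]].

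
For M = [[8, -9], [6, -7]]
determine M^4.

[[46, -45], [30, -29]]

tr M = 1 and det M = -2, so the characteristic polynomial is λ² − (1)λ + (-2) with roots 2 and -1.
Eigenvectors give P = [[-3, 1], [-2, 1]] with P⁻¹ = [[-1, 1], [-2, 3]], and M = P·diag(2, -1)·P⁻¹.
Then M^4 = P·diag(16, 1)·P⁻¹ = [[-48, 1], [-32, 1]] · [[-1, 1], [-2, 3]] = [[46, -45], [30, -29]].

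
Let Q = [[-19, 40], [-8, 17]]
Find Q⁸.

[[32801, -65600], [13120, -26239]]

tr Q = -2 and det Q = -3, so the characteristic polynomial is λ² − (-2)λ + (-3) with roots 1 and -3.
Eigenvectors give P = [[2, 5], [1, 2]] with P⁻¹ = [[-2, 5], [1, -2]], and Q = P·diag(1, -3)·P⁻¹.
Then Q⁸ = P·diag(1, 6561)·P⁻¹ = [[2, 32805], [1, 13122]] · [[-2, 5], [1, -2]] = [[32801, -65600], [13120, -26239]].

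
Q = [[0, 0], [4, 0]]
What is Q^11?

[[0, 0], [0, 0]]

Q is strictly triangular, hence nilpotent: Q^2 = 0, so Q^11 = 0.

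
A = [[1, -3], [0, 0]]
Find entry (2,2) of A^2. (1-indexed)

0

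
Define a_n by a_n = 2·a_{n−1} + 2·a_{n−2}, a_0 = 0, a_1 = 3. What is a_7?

984

With companion matrix B = [[2, 2], [1, 0]], [a_n, a_{n−1}]ᵀ = B·[a_{n−1}, a_{n−2}]ᵀ, so [a_7, a_6]ᵀ = B⁶·[a_1, a_0]ᵀ.
B⁶ = [[328, 240], [120, 88]], giving [a_7, a_6]ᵀ = [[984], [360]].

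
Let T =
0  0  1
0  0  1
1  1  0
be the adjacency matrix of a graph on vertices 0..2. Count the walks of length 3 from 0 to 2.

The number of length-3 walks from vertex 0 to vertex 2 is entry (0,2) of T³, where T is the adjacency matrix.
T² = [[1, 1, 0], [1, 1, 0], [0, 0, 2]]
T³ = [[0, 0, 2], [0, 0, 2], [2, 2, 0]]

2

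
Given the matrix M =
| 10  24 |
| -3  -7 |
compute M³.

[[64, 168], [-21, -55]]

tr M = 3 and det M = 2, so the characteristic polynomial is λ² − (3)λ + (2) with roots 2 and 1.
Eigenvectors give P = [[-3, -8], [1, 3]] with P⁻¹ = [[-3, -8], [1, 3]], and M = P·diag(2, 1)·P⁻¹.
Then M³ = P·diag(8, 1)·P⁻¹ = [[-24, -8], [8, 3]] · [[-3, -8], [1, 3]] = [[64, 168], [-21, -55]].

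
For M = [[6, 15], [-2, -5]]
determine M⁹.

M² = M (a projection; rank 1, trace 1), so M⁹ = M.

[[6, 15], [-2, -5]]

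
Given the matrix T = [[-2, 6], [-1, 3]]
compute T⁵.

T² = T (a projection; rank 1, trace 1), so T⁵ = T.

[[-2, 6], [-1, 3]]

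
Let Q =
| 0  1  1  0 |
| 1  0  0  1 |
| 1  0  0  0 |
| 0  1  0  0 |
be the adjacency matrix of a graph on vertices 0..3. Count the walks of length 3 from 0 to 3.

The number of length-3 walks from vertex 0 to vertex 3 is entry (0,3) of Q³, where Q is the adjacency matrix.
Q² = [[2, 0, 0, 1], [0, 2, 1, 0], [0, 1, 1, 0], [1, 0, 0, 1]]
Q³ = [[0, 3, 2, 0], [3, 0, 0, 2], [2, 0, 0, 1], [0, 2, 1, 0]]

0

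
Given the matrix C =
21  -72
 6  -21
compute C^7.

[[15309, -52488], [4374, -15309]]

tr C = 0 and det C = -9, so the characteristic polynomial is λ² − (0)λ + (-9) with roots 3 and -3.
Eigenvectors give P = [[4, 3], [1, 1]] with P⁻¹ = [[1, -3], [-1, 4]], and C = P·diag(3, -3)·P⁻¹.
Then C^7 = P·diag(2187, -2187)·P⁻¹ = [[8748, -6561], [2187, -2187]] · [[1, -3], [-1, 4]] = [[15309, -52488], [4374, -15309]].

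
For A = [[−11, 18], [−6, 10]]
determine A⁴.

tr A = −1 and det A = −2, so the characteristic polynomial is λ² − (−1)λ + (−2) with roots 1 and −2.
Eigenvectors give P = [[−3, −2], [−2, −1]] with P⁻¹ = [[1, −2], [−2, 3]], and A = P·diag(1, −2)·P⁻¹.
Then A⁴ = P·diag(1, 16)·P⁻¹ = [[−3, −32], [−2, −16]] · [[1, −2], [−2, 3]] = [[61, −90], [30, −44]].

[[61, −90], [30, −44]]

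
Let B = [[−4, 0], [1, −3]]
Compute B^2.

[[16, 0], [−7, 9]]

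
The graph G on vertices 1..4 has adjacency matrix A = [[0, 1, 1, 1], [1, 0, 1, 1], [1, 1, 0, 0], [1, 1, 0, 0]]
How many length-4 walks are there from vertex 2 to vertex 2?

The number of length-4 walks from vertex 2 to vertex 2 is entry (2,2) of A⁴, where A is the adjacency matrix.
A² = [[3, 2, 1, 1], [2, 3, 1, 1], [1, 1, 2, 2], [1, 1, 2, 2]]
A³ = [[4, 5, 5, 5], [5, 4, 5, 5], [5, 5, 2, 2], [5, 5, 2, 2]]
A⁴ = [[15, 14, 9, 9], [14, 15, 9, 9], [9, 9, 10, 10], [9, 9, 10, 10]]

15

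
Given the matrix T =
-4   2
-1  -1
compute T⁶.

[[1394, -1330], [665, -601]]

tr T = -5 and det T = 6, so the characteristic polynomial is λ² − (-5)λ + (6) with roots -3 and -2.
Eigenvectors give P = [[2, -1], [1, -1]] with P⁻¹ = [[1, -1], [1, -2]], and T = P·diag(-3, -2)·P⁻¹.
Then T⁶ = P·diag(729, 64)·P⁻¹ = [[1458, -64], [729, -64]] · [[1, -1], [1, -2]] = [[1394, -1330], [665, -601]].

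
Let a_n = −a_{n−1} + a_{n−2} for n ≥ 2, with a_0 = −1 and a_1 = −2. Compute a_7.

−18

With companion matrix B = [[−1, 1], [1, 0]], [a_n, a_{n−1}]ᵀ = B·[a_{n−1}, a_{n−2}]ᵀ, so [a_7, a_6]ᵀ = B⁶·[a_1, a_0]ᵀ.
B⁶ = [[13, −8], [−8, 5]], giving [a_7, a_6]ᵀ = [[−18], [11]].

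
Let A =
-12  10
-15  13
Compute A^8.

[[-12354, 12610], [-18915, 19171]]

tr A = 1 and det A = -6, so the characteristic polynomial is λ² − (1)λ + (-6) with roots 3 and -2.
Eigenvectors give P = [[-2, 1], [-3, 1]] with P⁻¹ = [[1, -1], [3, -2]], and A = P·diag(3, -2)·P⁻¹.
Then A^8 = P·diag(6561, 256)·P⁻¹ = [[-13122, 256], [-19683, 256]] · [[1, -1], [3, -2]] = [[-12354, 12610], [-18915, 19171]].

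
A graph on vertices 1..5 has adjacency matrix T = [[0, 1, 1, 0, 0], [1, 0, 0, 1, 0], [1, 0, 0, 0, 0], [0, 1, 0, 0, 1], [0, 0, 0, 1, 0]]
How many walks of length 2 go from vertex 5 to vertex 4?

0

The number of length-2 walks from vertex 5 to vertex 4 is entry (5,4) of T², where T is the adjacency matrix.
T² = [[2, 0, 0, 1, 0], [0, 2, 1, 0, 1], [0, 1, 1, 0, 0], [1, 0, 0, 2, 0], [0, 1, 0, 0, 1]]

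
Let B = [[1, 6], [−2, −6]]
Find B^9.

tr B = −5 and det B = 6, so the characteristic polynomial is λ² − (−5)λ + (6) with roots −2 and −3.
Eigenvectors give P = [[−2, −3], [1, 2]] with P⁻¹ = [[−2, −3], [1, 2]], and B = P·diag(−2, −3)·P⁻¹.
Then B^9 = P·diag(−512, −19683)·P⁻¹ = [[1024, 59049], [−512, −39366]] · [[−2, −3], [1, 2]] = [[57001, 115026], [−38342, −77196]].

[[57001, 115026], [−38342, −77196]]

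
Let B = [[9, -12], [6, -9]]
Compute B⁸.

tr B = 0 and det B = -9, so the characteristic polynomial is λ² − (0)λ + (-9) with roots -3 and 3.
Eigenvectors give P = [[1, 2], [1, 1]] with P⁻¹ = [[-1, 2], [1, -1]], and B = P·diag(-3, 3)·P⁻¹.
Then B⁸ = P·diag(6561, 6561)·P⁻¹ = [[6561, 13122], [6561, 6561]] · [[-1, 2], [1, -1]] = [[6561, 0], [0, 6561]].

[[6561, 0], [0, 6561]]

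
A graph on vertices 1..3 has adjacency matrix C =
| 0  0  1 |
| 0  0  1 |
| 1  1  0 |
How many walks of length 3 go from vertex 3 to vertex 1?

2

The number of length-3 walks from vertex 3 to vertex 1 is entry (3,1) of C³, where C is the adjacency matrix.
C² = [[1, 1, 0], [1, 1, 0], [0, 0, 2]]
C³ = [[0, 0, 2], [0, 0, 2], [2, 2, 0]]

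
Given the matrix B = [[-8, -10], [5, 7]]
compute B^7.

tr B = -1 and det B = -6, so the characteristic polynomial is λ² − (-1)λ + (-6) with roots 2 and -3.
Eigenvectors give P = [[1, -2], [-1, 1]] with P⁻¹ = [[-1, -2], [-1, -1]], and B = P·diag(2, -3)·P⁻¹.
Then B^7 = P·diag(128, -2187)·P⁻¹ = [[128, 4374], [-128, -2187]] · [[-1, -2], [-1, -1]] = [[-4502, -4630], [2315, 2443]].

[[-4502, -4630], [2315, 2443]]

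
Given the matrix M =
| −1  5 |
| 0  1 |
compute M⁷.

M² = I (check: tr M = 0 and det M = −1), so M⁷ = M since 7 is odd.

[[−1, 5], [0, 1]]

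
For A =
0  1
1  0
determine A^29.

A² = I (check: tr A = 0 and det A = -1), so A^29 = A since 29 is odd.

[[0, 1], [1, 0]]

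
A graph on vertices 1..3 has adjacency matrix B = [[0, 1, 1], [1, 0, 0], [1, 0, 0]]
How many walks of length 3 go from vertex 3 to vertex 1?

2

The number of length-3 walks from vertex 3 to vertex 1 is entry (3,1) of B³, where B is the adjacency matrix.
B² = [[2, 0, 0], [0, 1, 1], [0, 1, 1]]
B³ = [[0, 2, 2], [2, 0, 0], [2, 0, 0]]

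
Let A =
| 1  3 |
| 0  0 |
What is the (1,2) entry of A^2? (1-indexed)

3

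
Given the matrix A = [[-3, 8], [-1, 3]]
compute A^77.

[[-3, 8], [-1, 3]]

A² = I (check: tr A = 0 and det A = -1), so A^77 = A since 77 is odd.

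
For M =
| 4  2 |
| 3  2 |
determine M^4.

M^2 = [[22, 12], [18, 10]]
M^3 = [[124, 68], [102, 56]]
M^4 = [[700, 384], [576, 316]]

[[700, 384], [576, 316]]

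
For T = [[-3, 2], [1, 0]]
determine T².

[[11, -6], [-3, 2]]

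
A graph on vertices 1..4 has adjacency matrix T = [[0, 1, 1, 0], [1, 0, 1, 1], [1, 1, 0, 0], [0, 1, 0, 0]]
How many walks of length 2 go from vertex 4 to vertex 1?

1

The number of length-2 walks from vertex 4 to vertex 1 is entry (4,1) of T², where T is the adjacency matrix.
T² = [[2, 1, 1, 1], [1, 3, 1, 0], [1, 1, 2, 1], [1, 0, 1, 1]]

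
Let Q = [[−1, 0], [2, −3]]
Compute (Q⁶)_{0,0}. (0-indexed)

1

tr Q = −4 and det Q = 3, so the characteristic polynomial is λ² − (−4)λ + (3) with roots −1 and −3.
Eigenvectors give P = [[1, 0], [1, −1]] with P⁻¹ = [[1, 0], [1, −1]], and Q = P·diag(−1, −3)·P⁻¹.
Then Q⁶ = P·diag(1, 729)·P⁻¹ = [[1, 0], [1, −729]] · [[1, 0], [1, −1]] = [[1, 0], [−728, 729]].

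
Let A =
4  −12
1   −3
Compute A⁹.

[[4, −12], [1, −3]]

A² = A (a projection; rank 1, trace 1), so A⁹ = A.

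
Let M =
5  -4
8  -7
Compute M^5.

tr M = -2 and det M = -3, so the characteristic polynomial is λ² − (-2)λ + (-3) with roots 1 and -3.
Eigenvectors give P = [[1, 1], [1, 2]] with P⁻¹ = [[2, -1], [-1, 1]], and M = P·diag(1, -3)·P⁻¹.
Then M^5 = P·diag(1, -243)·P⁻¹ = [[1, -243], [1, -486]] · [[2, -1], [-1, 1]] = [[245, -244], [488, -487]].

[[245, -244], [488, -487]]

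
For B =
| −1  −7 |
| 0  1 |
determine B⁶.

B² = I (check: tr B = 0 and det B = −1), so B⁶ = I since 6 is even.

[[1, 0], [0, 1]]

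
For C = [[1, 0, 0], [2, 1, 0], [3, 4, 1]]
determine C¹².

[[1, 0, 0], [24, 1, 0], [564, 48, 1]]

C = I + N where N = [[0, 0, 0], [2, 0, 0], [3, 4, 0]] is strictly lower-triangular, so N³ = 0.
(I + N)¹² = I + 12·N + 66·N² = [[1, 0, 0], [24, 1, 0], [564, 48, 1]].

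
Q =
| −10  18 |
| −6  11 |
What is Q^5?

[[−100, 198], [−66, 131]]

tr Q = 1 and det Q = −2, so the characteristic polynomial is λ² − (1)λ + (−2) with roots −1 and 2.
Eigenvectors give P = [[−2, 3], [−1, 2]] with P⁻¹ = [[−2, 3], [−1, 2]], and Q = P·diag(−1, 2)·P⁻¹.
Then Q^5 = P·diag(−1, 32)·P⁻¹ = [[2, 96], [1, 64]] · [[−2, 3], [−1, 2]] = [[−100, 198], [−66, 131]].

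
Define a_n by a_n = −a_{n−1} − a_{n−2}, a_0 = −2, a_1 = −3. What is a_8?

With companion matrix M = [[−1, −1], [1, 0]], [a_n, a_{n−1}]ᵀ = M·[a_{n−1}, a_{n−2}]ᵀ, so [a_8, a_7]ᵀ = M⁷·[a_1, a_0]ᵀ.
M⁷ = [[−1, −1], [1, 0]], giving [a_8, a_7]ᵀ = [[5], [−3]].

5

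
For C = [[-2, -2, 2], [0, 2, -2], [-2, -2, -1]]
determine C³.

C² = [[0, -4, -2], [4, 8, -2], [6, 2, 1]]
C³ = [[4, -4, 10], [-4, 12, -6], [-14, -10, 7]]

[[4, -4, 10], [-4, 12, -6], [-14, -10, 7]]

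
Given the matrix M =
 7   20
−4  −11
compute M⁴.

tr M = −4 and det M = 3, so the characteristic polynomial is λ² − (−4)λ + (3) with roots −1 and −3.
Eigenvectors give P = [[−5, −2], [2, 1]] with P⁻¹ = [[−1, −2], [2, 5]], and M = P·diag(−1, −3)·P⁻¹.
Then M⁴ = P·diag(1, 81)·P⁻¹ = [[−5, −162], [2, 81]] · [[−1, −2], [2, 5]] = [[−319, −800], [160, 401]].

[[−319, −800], [160, 401]]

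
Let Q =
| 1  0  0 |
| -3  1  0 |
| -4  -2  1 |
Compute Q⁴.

[[1, 0, 0], [-12, 1, 0], [20, -8, 1]]

Q = I + N where N = [[0, 0, 0], [-3, 0, 0], [-4, -2, 0]] is strictly lower-triangular, so N³ = 0.
(I + N)⁴ = I + 4·N + 6·N² = [[1, 0, 0], [-12, 1, 0], [20, -8, 1]].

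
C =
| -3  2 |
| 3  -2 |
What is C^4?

C^2 = [[15, -10], [-15, 10]]
C^3 = [[-75, 50], [75, -50]]
C^4 = [[375, -250], [-375, 250]]

[[375, -250], [-375, 250]]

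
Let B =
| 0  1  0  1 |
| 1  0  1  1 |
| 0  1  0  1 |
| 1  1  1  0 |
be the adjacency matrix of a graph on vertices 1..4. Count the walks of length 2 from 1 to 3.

2

The number of length-2 walks from vertex 1 to vertex 3 is entry (1,3) of B^2, where B is the adjacency matrix.
B^2 = [[2, 1, 2, 1], [1, 3, 1, 2], [2, 1, 2, 1], [1, 2, 1, 3]]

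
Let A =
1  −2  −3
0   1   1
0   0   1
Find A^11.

A = I + N where N = [[0, −2, −3], [0, 0, 1], [0, 0, 0]] is strictly upper-triangular, so N^3 = 0.
(I + N)^11 = I + 11·N + 55·N^2 = [[1, −22, −143], [0, 1, 11], [0, 0, 1]].

[[1, −22, −143], [0, 1, 11], [0, 0, 1]]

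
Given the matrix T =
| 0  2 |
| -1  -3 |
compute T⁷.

[[126, 254], [-127, -255]]

tr T = -3 and det T = 2, so the characteristic polynomial is λ² − (-3)λ + (2) with roots -2 and -1.
Eigenvectors give P = [[-1, -2], [1, 1]] with P⁻¹ = [[1, 2], [-1, -1]], and T = P·diag(-2, -1)·P⁻¹.
Then T⁷ = P·diag(-128, -1)·P⁻¹ = [[128, 2], [-128, -1]] · [[1, 2], [-1, -1]] = [[126, 254], [-127, -255]].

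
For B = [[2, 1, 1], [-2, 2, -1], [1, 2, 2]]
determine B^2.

[[3, 6, 3], [-9, 0, -6], [0, 9, 3]]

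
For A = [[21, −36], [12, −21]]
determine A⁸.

[[6561, 0], [0, 6561]]

tr A = 0 and det A = −9, so the characteristic polynomial is λ² − (0)λ + (−9) with roots 3 and −3.
Eigenvectors give P = [[2, −3], [1, −2]] with P⁻¹ = [[2, −3], [1, −2]], and A = P·diag(3, −3)·P⁻¹.
Then A⁸ = P·diag(6561, 6561)·P⁻¹ = [[13122, −19683], [6561, −13122]] · [[2, −3], [1, −2]] = [[6561, 0], [0, 6561]].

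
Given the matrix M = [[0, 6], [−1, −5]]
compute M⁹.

[[37830, 115026], [−19171, −58025]]

tr M = −5 and det M = 6, so the characteristic polynomial is λ² − (−5)λ + (6) with roots −3 and −2.
Eigenvectors give P = [[−2, 3], [1, −1]] with P⁻¹ = [[1, 3], [1, 2]], and M = P·diag(−3, −2)·P⁻¹.
Then M⁹ = P·diag(−19683, −512)·P⁻¹ = [[39366, −1536], [−19683, 512]] · [[1, 3], [1, 2]] = [[37830, 115026], [−19171, −58025]].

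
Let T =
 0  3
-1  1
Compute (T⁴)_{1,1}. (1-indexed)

T² = [[-3, 3], [-1, -2]]
T³ = [[-3, -6], [2, -5]]
T⁴ = [[6, -15], [5, 1]]

6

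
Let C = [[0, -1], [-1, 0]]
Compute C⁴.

C² = I (check: tr C = 0 and det C = -1), so C⁴ = I since 4 is even.

[[1, 0], [0, 1]]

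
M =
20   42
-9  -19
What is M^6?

tr M = 1 and det M = -2, so the characteristic polynomial is λ² − (1)λ + (-2) with roots 2 and -1.
Eigenvectors give P = [[7, -2], [-3, 1]] with P⁻¹ = [[1, 2], [3, 7]], and M = P·diag(2, -1)·P⁻¹.
Then M^6 = P·diag(64, 1)·P⁻¹ = [[448, -2], [-192, 1]] · [[1, 2], [3, 7]] = [[442, 882], [-189, -377]].

[[442, 882], [-189, -377]]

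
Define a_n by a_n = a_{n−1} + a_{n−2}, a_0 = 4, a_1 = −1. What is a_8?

31

With companion matrix M = [[1, 1], [1, 0]], [a_n, a_{n−1}]ᵀ = M·[a_{n−1}, a_{n−2}]ᵀ, so [a_8, a_7]ᵀ = M⁷·[a_1, a_0]ᵀ.
M⁷ = [[21, 13], [13, 8]], giving [a_8, a_7]ᵀ = [[31], [19]].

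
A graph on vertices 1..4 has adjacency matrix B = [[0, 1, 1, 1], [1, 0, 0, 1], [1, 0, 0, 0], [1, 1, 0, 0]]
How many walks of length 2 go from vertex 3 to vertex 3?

The number of length-2 walks from vertex 3 to vertex 3 is entry (3,3) of B², where B is the adjacency matrix.
B² = [[3, 1, 0, 1], [1, 2, 1, 1], [0, 1, 1, 1], [1, 1, 1, 2]]

1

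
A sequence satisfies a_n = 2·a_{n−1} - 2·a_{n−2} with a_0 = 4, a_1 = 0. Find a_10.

-128

With companion matrix A = [[2, -2], [1, 0]], [a_n, a_{n−1}]ᵀ = A·[a_{n−1}, a_{n−2}]ᵀ, so [a_10, a_9]ᵀ = A⁹·[a_1, a_0]ᵀ.
A⁹ = [[32, -32], [16, 0]], giving [a_10, a_9]ᵀ = [[-128], [0]].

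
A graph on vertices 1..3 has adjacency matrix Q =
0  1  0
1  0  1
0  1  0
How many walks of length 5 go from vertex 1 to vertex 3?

The number of length-5 walks from vertex 1 to vertex 3 is entry (1,3) of Q⁵, where Q is the adjacency matrix.
Q² = [[1, 0, 1], [0, 2, 0], [1, 0, 1]]
Q³ = [[0, 2, 0], [2, 0, 2], [0, 2, 0]]
Q⁴ = [[2, 0, 2], [0, 4, 0], [2, 0, 2]]
Q⁵ = [[0, 4, 0], [4, 0, 4], [0, 4, 0]]

0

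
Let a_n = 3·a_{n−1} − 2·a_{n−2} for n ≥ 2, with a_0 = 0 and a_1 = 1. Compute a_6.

With companion matrix B = [[3, −2], [1, 0]], [a_n, a_{n−1}]ᵀ = B·[a_{n−1}, a_{n−2}]ᵀ, so [a_6, a_5]ᵀ = B^5·[a_1, a_0]ᵀ.
B^5 = [[63, −62], [31, −30]], giving [a_6, a_5]ᵀ = [[63], [31]].

63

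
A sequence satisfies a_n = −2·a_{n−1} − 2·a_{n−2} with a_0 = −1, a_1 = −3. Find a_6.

With companion matrix T = [[−2, −2], [1, 0]], [a_n, a_{n−1}]ᵀ = T·[a_{n−1}, a_{n−2}]ᵀ, so [a_6, a_5]ᵀ = T⁵·[a_1, a_0]ᵀ.
T⁵ = [[8, 8], [−4, 0]], giving [a_6, a_5]ᵀ = [[−32], [12]].

−32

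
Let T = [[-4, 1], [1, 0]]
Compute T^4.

[[305, -72], [-72, 17]]

T^2 = [[17, -4], [-4, 1]]
T^3 = [[-72, 17], [17, -4]]
T^4 = [[305, -72], [-72, 17]]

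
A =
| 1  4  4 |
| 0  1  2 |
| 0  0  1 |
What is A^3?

A = I + N where N = [[0, 4, 4], [0, 0, 2], [0, 0, 0]] is strictly upper-triangular, so N^3 = 0.
(I + N)^3 = I + 3·N + 3·N^2 = [[1, 12, 36], [0, 1, 6], [0, 0, 1]].

[[1, 12, 36], [0, 1, 6], [0, 0, 1]]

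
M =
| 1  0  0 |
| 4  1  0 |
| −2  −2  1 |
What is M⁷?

[[1, 0, 0], [28, 1, 0], [−182, −14, 1]]

M = I + N where N = [[0, 0, 0], [4, 0, 0], [−2, −2, 0]] is strictly lower-triangular, so N³ = 0.
(I + N)⁷ = I + 7·N + 21·N² = [[1, 0, 0], [28, 1, 0], [−182, −14, 1]].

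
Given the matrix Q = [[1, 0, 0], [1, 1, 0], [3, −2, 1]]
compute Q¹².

Q = I + N where N = [[0, 0, 0], [1, 0, 0], [3, −2, 0]] is strictly lower-triangular, so N³ = 0.
(I + N)¹² = I + 12·N + 66·N² = [[1, 0, 0], [12, 1, 0], [−96, −24, 1]].

[[1, 0, 0], [12, 1, 0], [−96, −24, 1]]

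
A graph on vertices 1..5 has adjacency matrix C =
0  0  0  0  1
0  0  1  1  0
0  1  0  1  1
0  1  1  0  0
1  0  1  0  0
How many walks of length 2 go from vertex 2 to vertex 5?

The number of length-2 walks from vertex 2 to vertex 5 is entry (2,5) of C², where C is the adjacency matrix.
C² = [[1, 0, 1, 0, 0], [0, 2, 1, 1, 1], [1, 1, 3, 1, 0], [0, 1, 1, 2, 1], [0, 1, 0, 1, 2]]

1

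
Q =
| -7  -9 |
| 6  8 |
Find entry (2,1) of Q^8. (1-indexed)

tr Q = 1 and det Q = -2, so the characteristic polynomial is λ² − (1)λ + (-2) with roots -1 and 2.
Eigenvectors give P = [[3, -1], [-2, 1]] with P⁻¹ = [[1, 1], [2, 3]], and Q = P·diag(-1, 2)·P⁻¹.
Then Q^8 = P·diag(1, 256)·P⁻¹ = [[3, -256], [-2, 256]] · [[1, 1], [2, 3]] = [[-509, -765], [510, 766]].

510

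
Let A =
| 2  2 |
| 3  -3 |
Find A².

[[10, -2], [-3, 15]]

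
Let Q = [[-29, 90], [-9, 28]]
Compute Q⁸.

[[2551, -7650], [765, -2294]]

tr Q = -1 and det Q = -2, so the characteristic polynomial is λ² − (-1)λ + (-2) with roots 1 and -2.
Eigenvectors give P = [[3, -10], [1, -3]] with P⁻¹ = [[-3, 10], [-1, 3]], and Q = P·diag(1, -2)·P⁻¹.
Then Q⁸ = P·diag(1, 256)·P⁻¹ = [[3, -2560], [1, -768]] · [[-3, 10], [-1, 3]] = [[2551, -7650], [765, -2294]].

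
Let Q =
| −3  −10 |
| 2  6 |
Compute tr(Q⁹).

tr Q = 3 and det Q = 2, so the characteristic polynomial is λ² − (3)λ + (2) with roots 1 and 2.
Eigenvectors give P = [[5, −2], [−2, 1]] with P⁻¹ = [[1, 2], [2, 5]], and Q = P·diag(1, 2)·P⁻¹.
Then Q⁹ = P·diag(1, 512)·P⁻¹ = [[5, −1024], [−2, 512]] · [[1, 2], [2, 5]] = [[−2043, −5110], [1022, 2556]].

513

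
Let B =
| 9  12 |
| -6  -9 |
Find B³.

tr B = 0 and det B = -9, so the characteristic polynomial is λ² − (0)λ + (-9) with roots -3 and 3.
Eigenvectors give P = [[-1, -2], [1, 1]] with P⁻¹ = [[1, 2], [-1, -1]], and B = P·diag(-3, 3)·P⁻¹.
Then B³ = P·diag(-27, 27)·P⁻¹ = [[27, -54], [-27, 27]] · [[1, 2], [-1, -1]] = [[81, 108], [-54, -81]].

[[81, 108], [-54, -81]]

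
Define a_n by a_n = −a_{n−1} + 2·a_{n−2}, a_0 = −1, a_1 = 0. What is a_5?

With companion matrix A = [[−1, 2], [1, 0]], [a_n, a_{n−1}]ᵀ = A·[a_{n−1}, a_{n−2}]ᵀ, so [a_5, a_4]ᵀ = A^4·[a_1, a_0]ᵀ.
A^4 = [[11, −10], [−5, 6]], giving [a_5, a_4]ᵀ = [[10], [−6]].

10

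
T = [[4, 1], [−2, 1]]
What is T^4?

[[146, 65], [−130, −49]]

tr T = 5 and det T = 6, so the characteristic polynomial is λ² − (5)λ + (6) with roots 3 and 2.
Eigenvectors give P = [[−1, −1], [1, 2]] with P⁻¹ = [[−2, −1], [1, 1]], and T = P·diag(3, 2)·P⁻¹.
Then T^4 = P·diag(81, 16)·P⁻¹ = [[−81, −16], [81, 32]] · [[−2, −1], [1, 1]] = [[146, 65], [−130, −49]].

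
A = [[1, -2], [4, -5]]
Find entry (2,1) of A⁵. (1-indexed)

484

tr A = -4 and det A = 3, so the characteristic polynomial is λ² − (-4)λ + (3) with roots -3 and -1.
Eigenvectors give P = [[-1, 1], [-2, 1]] with P⁻¹ = [[1, -1], [2, -1]], and A = P·diag(-3, -1)·P⁻¹.
Then A⁵ = P·diag(-243, -1)·P⁻¹ = [[243, -1], [486, -1]] · [[1, -1], [2, -1]] = [[241, -242], [484, -485]].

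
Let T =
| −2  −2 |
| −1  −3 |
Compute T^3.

T^2 = [[6, 10], [5, 11]]
T^3 = [[−22, −42], [−21, −43]]

[[−22, −42], [−21, −43]]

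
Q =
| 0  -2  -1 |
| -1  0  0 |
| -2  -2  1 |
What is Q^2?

[[4, 2, -1], [0, 2, 1], [0, 2, 3]]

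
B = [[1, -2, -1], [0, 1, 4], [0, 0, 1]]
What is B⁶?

[[1, -12, -126], [0, 1, 24], [0, 0, 1]]

B = I + N where N = [[0, -2, -1], [0, 0, 4], [0, 0, 0]] is strictly upper-triangular, so N³ = 0.
(I + N)⁶ = I + 6·N + 15·N² = [[1, -12, -126], [0, 1, 24], [0, 0, 1]].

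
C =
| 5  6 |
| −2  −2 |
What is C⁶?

[[253, 378], [−126, −188]]

tr C = 3 and det C = 2, so the characteristic polynomial is λ² − (3)λ + (2) with roots 1 and 2.
Eigenvectors give P = [[−3, −2], [2, 1]] with P⁻¹ = [[1, 2], [−2, −3]], and C = P·diag(1, 2)·P⁻¹.
Then C⁶ = P·diag(1, 64)·P⁻¹ = [[−3, −128], [2, 64]] · [[1, 2], [−2, −3]] = [[253, 378], [−126, −188]].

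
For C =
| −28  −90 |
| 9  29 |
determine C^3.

tr C = 1 and det C = −2, so the characteristic polynomial is λ² − (1)λ + (−2) with roots −1 and 2.
Eigenvectors give P = [[10, 3], [−3, −1]] with P⁻¹ = [[1, 3], [−3, −10]], and C = P·diag(−1, 2)·P⁻¹.
Then C^3 = P·diag(−1, 8)·P⁻¹ = [[−10, 24], [3, −8]] · [[1, 3], [−3, −10]] = [[−82, −270], [27, 89]].

[[−82, −270], [27, 89]]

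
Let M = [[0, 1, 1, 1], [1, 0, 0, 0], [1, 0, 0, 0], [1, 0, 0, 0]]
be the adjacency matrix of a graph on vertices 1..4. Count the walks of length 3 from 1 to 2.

The number of length-3 walks from vertex 1 to vertex 2 is entry (1,2) of M³, where M is the adjacency matrix.
M² = [[3, 0, 0, 0], [0, 1, 1, 1], [0, 1, 1, 1], [0, 1, 1, 1]]
M³ = [[0, 3, 3, 3], [3, 0, 0, 0], [3, 0, 0, 0], [3, 0, 0, 0]]

3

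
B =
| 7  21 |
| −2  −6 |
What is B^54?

B² = B (a projection; rank 1, trace 1), so B^54 = B.

[[7, 21], [−2, −6]]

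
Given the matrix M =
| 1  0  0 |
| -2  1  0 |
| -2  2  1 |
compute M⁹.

M = I + N where N = [[0, 0, 0], [-2, 0, 0], [-2, 2, 0]] is strictly lower-triangular, so N³ = 0.
(I + N)⁹ = I + 9·N + 36·N² = [[1, 0, 0], [-18, 1, 0], [-162, 18, 1]].

[[1, 0, 0], [-18, 1, 0], [-162, 18, 1]]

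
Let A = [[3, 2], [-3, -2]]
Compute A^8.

A² = A (a projection; rank 1, trace 1), so A^8 = A.

[[3, 2], [-3, -2]]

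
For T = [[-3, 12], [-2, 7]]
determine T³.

tr T = 4 and det T = 3, so the characteristic polynomial is λ² − (4)λ + (3) with roots 1 and 3.
Eigenvectors give P = [[3, 2], [1, 1]] with P⁻¹ = [[1, -2], [-1, 3]], and T = P·diag(1, 3)·P⁻¹.
Then T³ = P·diag(1, 27)·P⁻¹ = [[3, 54], [1, 27]] · [[1, -2], [-1, 3]] = [[-51, 156], [-26, 79]].

[[-51, 156], [-26, 79]]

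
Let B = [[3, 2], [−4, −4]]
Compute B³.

B² = [[1, −2], [4, 8]]
B³ = [[11, 10], [−20, −24]]

[[11, 10], [−20, −24]]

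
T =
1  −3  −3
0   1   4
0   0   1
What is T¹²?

T = I + N where N = [[0, −3, −3], [0, 0, 4], [0, 0, 0]] is strictly upper-triangular, so N³ = 0.
(I + N)¹² = I + 12·N + 66·N² = [[1, −36, −828], [0, 1, 48], [0, 0, 1]].

[[1, −36, −828], [0, 1, 48], [0, 0, 1]]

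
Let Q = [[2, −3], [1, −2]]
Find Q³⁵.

Q² = I (check: tr Q = 0 and det Q = −1), so Q³⁵ = Q since 35 is odd.

[[2, −3], [1, −2]]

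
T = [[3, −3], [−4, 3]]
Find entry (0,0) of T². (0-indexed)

21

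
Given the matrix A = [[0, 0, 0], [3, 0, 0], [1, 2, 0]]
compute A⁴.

[[0, 0, 0], [0, 0, 0], [0, 0, 0]]

A is strictly triangular, hence nilpotent: A³ = 0, so A⁴ = 0.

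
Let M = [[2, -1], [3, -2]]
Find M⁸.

M² = I (check: tr M = 0 and det M = -1), so M⁸ = I since 8 is even.

[[1, 0], [0, 1]]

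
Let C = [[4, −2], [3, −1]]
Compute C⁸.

[[766, −510], [765, −509]]

tr C = 3 and det C = 2, so the characteristic polynomial is λ² − (3)λ + (2) with roots 1 and 2.
Eigenvectors give P = [[−2, 1], [−3, 1]] with P⁻¹ = [[1, −1], [3, −2]], and C = P·diag(1, 2)·P⁻¹.
Then C⁸ = P·diag(1, 256)·P⁻¹ = [[−2, 256], [−3, 256]] · [[1, −1], [3, −2]] = [[766, −510], [765, −509]].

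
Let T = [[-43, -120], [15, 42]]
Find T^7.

tr T = -1 and det T = -6, so the characteristic polynomial is λ² − (-1)λ + (-6) with roots 2 and -3.
Eigenvectors give P = [[-8, -3], [3, 1]] with P⁻¹ = [[1, 3], [-3, -8]], and T = P·diag(2, -3)·P⁻¹.
Then T^7 = P·diag(128, -2187)·P⁻¹ = [[-1024, 6561], [384, -2187]] · [[1, 3], [-3, -8]] = [[-20707, -55560], [6945, 18648]].

[[-20707, -55560], [6945, 18648]]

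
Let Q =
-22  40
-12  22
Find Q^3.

[[-88, 160], [-48, 88]]

tr Q = 0 and det Q = -4, so the characteristic polynomial is λ² − (0)λ + (-4) with roots -2 and 2.
Eigenvectors give P = [[-2, -5], [-1, -3]] with P⁻¹ = [[-3, 5], [1, -2]], and Q = P·diag(-2, 2)·P⁻¹.
Then Q^3 = P·diag(-8, 8)·P⁻¹ = [[16, -40], [8, -24]] · [[-3, 5], [1, -2]] = [[-88, 160], [-48, 88]].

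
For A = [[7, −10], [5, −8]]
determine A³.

[[43, −70], [35, −62]]

tr A = −1 and det A = −6, so the characteristic polynomial is λ² − (−1)λ + (−6) with roots 2 and −3.
Eigenvectors give P = [[2, −1], [1, −1]] with P⁻¹ = [[1, −1], [1, −2]], and A = P·diag(2, −3)·P⁻¹.
Then A³ = P·diag(8, −27)·P⁻¹ = [[16, 27], [8, 27]] · [[1, −1], [1, −2]] = [[43, −70], [35, −62]].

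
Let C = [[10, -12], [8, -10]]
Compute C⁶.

[[64, 0], [0, 64]]

tr C = 0 and det C = -4, so the characteristic polynomial is λ² − (0)λ + (-4) with roots 2 and -2.
Eigenvectors give P = [[3, 1], [2, 1]] with P⁻¹ = [[1, -1], [-2, 3]], and C = P·diag(2, -2)·P⁻¹.
Then C⁶ = P·diag(64, 64)·P⁻¹ = [[192, 64], [128, 64]] · [[1, -1], [-2, 3]] = [[64, 0], [0, 64]].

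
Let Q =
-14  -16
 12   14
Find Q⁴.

tr Q = 0 and det Q = -4, so the characteristic polynomial is λ² − (0)λ + (-4) with roots -2 and 2.
Eigenvectors give P = [[4, 1], [-3, -1]] with P⁻¹ = [[1, 1], [-3, -4]], and Q = P·diag(-2, 2)·P⁻¹.
Then Q⁴ = P·diag(16, 16)·P⁻¹ = [[64, 16], [-48, -16]] · [[1, 1], [-3, -4]] = [[16, 0], [0, 16]].

[[16, 0], [0, 16]]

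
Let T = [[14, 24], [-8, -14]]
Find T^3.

[[56, 96], [-32, -56]]

tr T = 0 and det T = -4, so the characteristic polynomial is λ² − (0)λ + (-4) with roots -2 and 2.
Eigenvectors give P = [[-3, -2], [2, 1]] with P⁻¹ = [[1, 2], [-2, -3]], and T = P·diag(-2, 2)·P⁻¹.
Then T^3 = P·diag(-8, 8)·P⁻¹ = [[24, -16], [-16, 8]] · [[1, 2], [-2, -3]] = [[56, 96], [-32, -56]].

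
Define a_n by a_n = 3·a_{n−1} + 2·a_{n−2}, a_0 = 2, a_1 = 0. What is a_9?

With companion matrix Q = [[3, 2], [1, 0]], [a_n, a_{n−1}]ᵀ = Q·[a_{n−1}, a_{n−2}]ᵀ, so [a_9, a_8]ᵀ = Q⁸·[a_1, a_0]ᵀ.
Q⁸ = [[22363, 12558], [6279, 3526]], giving [a_9, a_8]ᵀ = [[25116], [7052]].

25116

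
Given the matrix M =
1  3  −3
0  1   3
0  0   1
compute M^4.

M = I + N where N = [[0, 3, −3], [0, 0, 3], [0, 0, 0]] is strictly upper-triangular, so N^3 = 0.
(I + N)^4 = I + 4·N + 6·N^2 = [[1, 12, 42], [0, 1, 12], [0, 0, 1]].

[[1, 12, 42], [0, 1, 12], [0, 0, 1]]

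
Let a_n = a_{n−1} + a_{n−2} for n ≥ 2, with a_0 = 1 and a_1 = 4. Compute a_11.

With companion matrix M = [[1, 1], [1, 0]], [a_n, a_{n−1}]ᵀ = M·[a_{n−1}, a_{n−2}]ᵀ, so [a_11, a_10]ᵀ = M¹⁰·[a_1, a_0]ᵀ.
M¹⁰ = [[89, 55], [55, 34]], giving [a_11, a_10]ᵀ = [[411], [254]].

411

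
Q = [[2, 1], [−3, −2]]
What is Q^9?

[[2, 1], [−3, −2]]

Q² = I (check: tr Q = 0 and det Q = −1), so Q^9 = Q since 9 is odd.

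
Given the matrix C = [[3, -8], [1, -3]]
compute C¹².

C² = I (check: tr C = 0 and det C = -1), so C¹² = I since 12 is even.

[[1, 0], [0, 1]]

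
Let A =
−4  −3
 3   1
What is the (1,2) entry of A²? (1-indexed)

9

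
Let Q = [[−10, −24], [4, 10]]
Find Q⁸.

[[256, 0], [0, 256]]

tr Q = 0 and det Q = −4, so the characteristic polynomial is λ² − (0)λ + (−4) with roots −2 and 2.
Eigenvectors give P = [[−3, 2], [1, −1]] with P⁻¹ = [[−1, −2], [−1, −3]], and Q = P·diag(−2, 2)·P⁻¹.
Then Q⁸ = P·diag(256, 256)·P⁻¹ = [[−768, 512], [256, −256]] · [[−1, −2], [−1, −3]] = [[256, 0], [0, 256]].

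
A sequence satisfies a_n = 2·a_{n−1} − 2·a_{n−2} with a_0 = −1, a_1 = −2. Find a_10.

−32

With companion matrix A = [[2, −2], [1, 0]], [a_n, a_{n−1}]ᵀ = A·[a_{n−1}, a_{n−2}]ᵀ, so [a_10, a_9]ᵀ = A^9·[a_1, a_0]ᵀ.
A^9 = [[32, −32], [16, 0]], giving [a_10, a_9]ᵀ = [[−32], [−32]].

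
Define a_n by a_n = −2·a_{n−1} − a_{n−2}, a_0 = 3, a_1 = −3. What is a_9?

−3

With companion matrix T = [[−2, −1], [1, 0]], [a_n, a_{n−1}]ᵀ = T·[a_{n−1}, a_{n−2}]ᵀ, so [a_9, a_8]ᵀ = T^8·[a_1, a_0]ᵀ.
T^8 = [[9, 8], [−8, −7]], giving [a_9, a_8]ᵀ = [[−3], [3]].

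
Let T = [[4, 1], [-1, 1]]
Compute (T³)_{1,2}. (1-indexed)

20

T² = [[15, 5], [-5, 0]]
T³ = [[55, 20], [-20, -5]]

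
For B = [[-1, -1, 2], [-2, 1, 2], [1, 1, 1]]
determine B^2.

[[5, 2, -2], [2, 5, 0], [-2, 1, 5]]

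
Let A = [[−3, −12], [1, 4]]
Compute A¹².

[[−3, −12], [1, 4]]

A² = A (a projection; rank 1, trace 1), so A¹² = A.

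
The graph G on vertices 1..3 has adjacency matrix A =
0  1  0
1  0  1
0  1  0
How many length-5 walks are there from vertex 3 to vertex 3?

0

The number of length-5 walks from vertex 3 to vertex 3 is entry (3,3) of A⁵, where A is the adjacency matrix.
A² = [[1, 0, 1], [0, 2, 0], [1, 0, 1]]
A³ = [[0, 2, 0], [2, 0, 2], [0, 2, 0]]
A⁴ = [[2, 0, 2], [0, 4, 0], [2, 0, 2]]
A⁵ = [[0, 4, 0], [4, 0, 4], [0, 4, 0]]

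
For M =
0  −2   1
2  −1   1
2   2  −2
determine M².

[[−2, 4, −4], [0, −1, −1], [0, −10, 8]]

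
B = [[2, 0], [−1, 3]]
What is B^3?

[[8, 0], [−19, 27]]

tr B = 5 and det B = 6, so the characteristic polynomial is λ² − (5)λ + (6) with roots 2 and 3.
Eigenvectors give P = [[1, 0], [1, −1]] with P⁻¹ = [[1, 0], [1, −1]], and B = P·diag(2, 3)·P⁻¹.
Then B^3 = P·diag(8, 27)·P⁻¹ = [[8, 0], [8, −27]] · [[1, 0], [1, −1]] = [[8, 0], [−19, 27]].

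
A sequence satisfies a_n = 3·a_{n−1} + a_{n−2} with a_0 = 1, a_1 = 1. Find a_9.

16897

With companion matrix B = [[3, 1], [1, 0]], [a_n, a_{n−1}]ᵀ = B·[a_{n−1}, a_{n−2}]ᵀ, so [a_9, a_8]ᵀ = B^8·[a_1, a_0]ᵀ.
B^8 = [[12970, 3927], [3927, 1189]], giving [a_9, a_8]ᵀ = [[16897], [5116]].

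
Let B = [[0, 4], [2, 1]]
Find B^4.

B^2 = [[8, 4], [2, 9]]
B^3 = [[8, 36], [18, 17]]
B^4 = [[72, 68], [34, 89]]

[[72, 68], [34, 89]]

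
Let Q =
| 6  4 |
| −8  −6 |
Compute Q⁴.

tr Q = 0 and det Q = −4, so the characteristic polynomial is λ² − (0)λ + (−4) with roots 2 and −2.
Eigenvectors give P = [[−1, 1], [1, −2]] with P⁻¹ = [[−2, −1], [−1, −1]], and Q = P·diag(2, −2)·P⁻¹.
Then Q⁴ = P·diag(16, 16)·P⁻¹ = [[−16, 16], [16, −32]] · [[−2, −1], [−1, −1]] = [[16, 0], [0, 16]].

[[16, 0], [0, 16]]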